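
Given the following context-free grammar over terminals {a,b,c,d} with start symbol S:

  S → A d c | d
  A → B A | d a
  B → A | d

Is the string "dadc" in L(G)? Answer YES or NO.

Convert to CNF:
  S -> A X3 | d
  A -> B A | T0 T1
  B -> B A | T0 T1 | d
  T0 -> d
  T1 -> a
  T2 -> c
  X3 -> T0 T2

CYK table (by increasing span):
  T[0,0] 'd' = {B,S,T0}  orig:{B,S}
  T[1,1] 'a' = {T1}  orig:{}
  T[2,2] 'd' = {B,S,T0}  orig:{B,S}
  T[3,3] 'c' = {T2}  orig:{}
  T[0,1] 'da' = {A,B}
  T[1,2] 'ad' = ∅
  T[2,3] 'dc' = {X3}  orig:{}
  T[0,2] 'dad' = ∅
  T[1,3] 'adc' = ∅
  T[0,3] 'dadc' = {S}

S ∈ T[0,3] ⇒ YES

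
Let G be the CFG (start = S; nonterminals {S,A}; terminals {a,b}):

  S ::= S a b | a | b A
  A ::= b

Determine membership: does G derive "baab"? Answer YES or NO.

Convert to CNF:
  S -> S X2 | T1 A | a
  A -> b
  T0 -> a
  T1 -> b
  X2 -> T0 T1

CYK table (by increasing span):
  T[0,0] 'b' = {A,T1}  orig:{A}
  T[1,1] 'a' = {S,T0}  orig:{S}
  T[2,2] 'a' = {S,T0}  orig:{S}
  T[3,3] 'b' = {A,T1}  orig:{A}
  T[0,1] 'ba' = ∅
  T[1,2] 'aa' = ∅
  T[2,3] 'ab' = {X2}  orig:{}
  T[0,2] 'baa' = ∅
  T[1,3] 'aab' = {S}
  T[0,3] 'baab' = ∅

S ∉ T[0,3] ⇒ NO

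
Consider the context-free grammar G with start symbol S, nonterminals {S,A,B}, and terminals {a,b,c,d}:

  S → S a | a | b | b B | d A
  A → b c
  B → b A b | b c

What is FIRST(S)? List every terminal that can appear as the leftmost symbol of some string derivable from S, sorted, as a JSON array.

Compute FIRST by fixpoint:
[1]
  A via A→b c: +{b}
  B via B→b A b: +{b}
  S via S→a: +{a}
  S via S→b: +{b}
  S via S→d A: +{d}
  S: {a,b,d}  A: {b}  B: {b}
[2] (no change)
  S: {a,b,d}  A: {b}  B: {b}

FIRST(S) = ["a", "b", "d"]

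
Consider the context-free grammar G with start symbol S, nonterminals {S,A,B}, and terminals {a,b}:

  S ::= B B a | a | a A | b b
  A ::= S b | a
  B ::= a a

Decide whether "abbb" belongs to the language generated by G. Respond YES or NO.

CNF form of G:
  S -> B X2 | T0 T0 | T1 A | a
  A -> S T0 | a
  B -> T1 T1
  T0 -> b
  T1 -> a
  X2 -> B T1

Fill CYK table bottom-up:
  cell(0,0) a: {A,S,T1}  orig:{A,S}
  cell(1,1) b: {T0}  orig:{}
  cell(2,2) b: {T0}  orig:{}
  cell(3,3) b: {T0}  orig:{}
  cell(0,1) ab: {A}
  cell(1,2) bb: {S}
  cell(2,3) bb: {S}
  cell(0,2) abb: ∅
  cell(1,3) bbb: {A}
  cell(0,3) abbb: {S}

S ∈ T[0,3] ⇒ YES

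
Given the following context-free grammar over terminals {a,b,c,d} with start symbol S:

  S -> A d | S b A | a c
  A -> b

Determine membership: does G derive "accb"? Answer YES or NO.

CNF form of G:
  S -> A T0 | S X4 | T2 T3
  A -> b
  T0 -> d
  T1 -> b
  T2 -> a
  T3 -> c
  X4 -> T1 A

Fill CYK table bottom-up:
  [0..0]={T2}  "a"  orig:{}
  [1..1]={T3}  "c"  orig:{}
  [2..2]={T3}  "c"  orig:{}
  [3..3]={A,T1}  "b"  orig:{A}
  [0..1]={S}  "ac"
  [1..2]=∅  "cc"
  [2..3]=∅  "cb"
  [0..2]=∅  "acc"
  [1..3]=∅  "ccb"
  [0..3]=∅  "accb"

S ∉ T[0,3] ⇒ NO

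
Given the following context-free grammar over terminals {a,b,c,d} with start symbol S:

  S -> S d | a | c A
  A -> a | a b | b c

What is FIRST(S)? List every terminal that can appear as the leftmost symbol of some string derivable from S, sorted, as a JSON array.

FIRST sets, iterate to fixpoint:
[1]
  A via A→a: +{a}
  A via A→b c: +{b}
  S via S→a: +{a}
  S via S→c A: +{c}
  FIRST(S)={a,c}  FIRST(A)={a,b}
[2] — fixpoint
  FIRST(S)={a,c}  FIRST(A)={a,b}

FIRST(S) = ["a", "c"]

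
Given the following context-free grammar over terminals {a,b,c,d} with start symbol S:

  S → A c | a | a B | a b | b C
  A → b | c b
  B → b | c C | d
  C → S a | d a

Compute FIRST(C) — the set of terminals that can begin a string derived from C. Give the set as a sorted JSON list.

Compute FIRST by fixpoint:
[1]
  A via A→b: +{b}
  A via A→c b: +{c}
  B via B→b: +{b}
  B via B→c C: +{c}
  B via B→d: +{d}
  C via C→d a: +{d}
  S via S→A c: +{b,c}
  S via S→a: +{a}
  FIRST[S]={a,b,c}  FIRST[A]={b,c}  FIRST[B]={b,c,d}  FIRST[C]={d}
[2]
  C via C→S a: +{a,b,c}
  FIRST[S]={a,b,c}  FIRST[A]={b,c}  FIRST[B]={b,c,d}  FIRST[C]={a,b,c,d}
[3] (no change)
  FIRST[S]={a,b,c}  FIRST[A]={b,c}  FIRST[B]={b,c,d}  FIRST[C]={a,b,c,d}

FIRST(C) = ["a", "b", "c", "d"]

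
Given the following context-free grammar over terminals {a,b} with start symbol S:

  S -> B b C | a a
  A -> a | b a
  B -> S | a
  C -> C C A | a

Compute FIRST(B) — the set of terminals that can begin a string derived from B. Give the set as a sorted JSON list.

FIRST iteration:
[1]
  A via A→a: +{a}
  A via A→b a: +{b}
  B via B→a: +{a}
  C via C→a: +{a}
  S via S→B b C: +{a}
  FIRST(S)={a}  FIRST(A)={a,b}  FIRST(B)={a}  FIRST(C)={a}
[2] done
  FIRST(S)={a}  FIRST(A)={a,b}  FIRST(B)={a}  FIRST(C)={a}

FIRST(B) = ["a"]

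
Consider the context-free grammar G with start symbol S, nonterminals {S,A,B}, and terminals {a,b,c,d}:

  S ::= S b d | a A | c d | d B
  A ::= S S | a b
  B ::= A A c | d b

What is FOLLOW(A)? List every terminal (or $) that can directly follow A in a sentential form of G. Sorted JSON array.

FIRST sets, iterate to fixpoint:
iter 1:
  A via A→a b: +{a}
  B via B→A A c: +{a}
  B via B→d b: +{d}
  S via S→a A: +{a}
  S via S→c d: +{c}
  S via S→d B: +{d}
  FIRST[S]={a,c,d}  FIRST[A]={a}  FIRST[B]={a,d}
iter 2:
  A via A→S S: +{c,d}
  B via B→A A c: +{c}
  FIRST[S]={a,c,d}  FIRST[A]={a,c,d}  FIRST[B]={a,c,d}
iter 3: (stable)
  FIRST[S]={a,c,d}  FIRST[A]={a,c,d}  FIRST[B]={a,c,d}

FOLLOW iteration:
FOLLOW(S) := {$}
pass 1:
  A→S S: FOLLOW(S) ⊇ FIRST(S) = {a,c,d}; new: +{a,c,d}
  B→A A c: FOLLOW(A) ⊇ FIRST(A) = {a,c,d}; new: +{a,c,d}
  S→S b d: FOLLOW(S) ⊇ FIRST(b) = {b}; new: +{b}
  S→a A: FOLLOW(A) ⊇ FOLLOW(S) ⊇ {$,a,b,c,d}; new: +{$,b}
  S→d B: FOLLOW(B) ⊇ FOLLOW(S) ⊇ {$,a,b,c,d}; new: +{$,a,b,c,d}
  FOLLOW[S]={$,a,b,c,d}  FOLLOW[A]={$,a,b,c,d}  FOLLOW[B]={$,a,b,c,d}
pass 2: (stable)
  FOLLOW[S]={$,a,b,c,d}  FOLLOW[A]={$,a,b,c,d}  FOLLOW[B]={$,a,b,c,d}

FOLLOW(A) = ["$", "a", "b", "c", "d"]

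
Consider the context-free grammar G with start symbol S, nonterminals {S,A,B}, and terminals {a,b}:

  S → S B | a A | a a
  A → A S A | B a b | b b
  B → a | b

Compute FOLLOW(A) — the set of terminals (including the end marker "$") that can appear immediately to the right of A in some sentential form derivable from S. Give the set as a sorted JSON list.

FIRST iteration:
iter 1:
  A via A→b b: +{b}
  B via B→a: +{a}
  B via B→b: +{b}
  S via S→a A: +{a}
  FIRST[S]={a}  FIRST[A]={b}  FIRST[B]={a,b}
iter 2:
  A via A→B a b: +{a}
  FIRST[S]={a}  FIRST[A]={a,b}  FIRST[B]={a,b}
iter 3: (no change)
  FIRST[S]={a}  FIRST[A]={a,b}  FIRST[B]={a,b}

Compute FOLLOW by fixpoint:
FOLLOW(S) := {$}
round 1:
  A→A S A: FOLLOW(A) ⊇ FIRST(S) = {a}; new: +{a}
  A→A S A: FOLLOW(S) ⊇ FIRST(A) = {a,b}; new: +{a,b}
  A→B a b: FOLLOW(B) ⊇ FIRST(a) = {a}; new: +{a}
  S→S B: FOLLOW(B) ⊇ FOLLOW(S) ⊇ {$,a,b}; new: +{$,b}
  S→a A: FOLLOW(A) ⊇ FOLLOW(S) ⊇ {$,a,b}; new: +{$,b}
  S: {$,a,b}  A: {$,a,b}  B: {$,a,b}
round 2: done
  S: {$,a,b}  A: {$,a,b}  B: {$,a,b}

FOLLOW(A) = ["$", "a", "b"]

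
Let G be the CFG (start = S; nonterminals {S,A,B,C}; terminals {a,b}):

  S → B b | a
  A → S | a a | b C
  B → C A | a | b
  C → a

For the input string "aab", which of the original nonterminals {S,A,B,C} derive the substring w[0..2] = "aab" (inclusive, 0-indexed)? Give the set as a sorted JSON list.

Convert to CNF:
  S -> B T0 | a
  A -> B T0 | T0 C | T1 T1 | a
  B -> C A | a | b
  C -> a
  T0 -> b
  T1 -> a

CYK fill, restricted to cells inside w[0..2]:
  cell(0,0) a: {A,B,C,S,T1}  orig:{A,B,C,S}
  cell(1,1) a: {A,B,C,S,T1}  orig:{A,B,C,S}
  cell(2,2) b: {B,T0}  orig:{B}
  cell(0,1) aa: {A,B}
  cell(1,2) ab: {A,S}
  cell(0,2) aab: {A,B,S}

Original NTs in T[0,2] deriving "aab": ["A", "B", "S"]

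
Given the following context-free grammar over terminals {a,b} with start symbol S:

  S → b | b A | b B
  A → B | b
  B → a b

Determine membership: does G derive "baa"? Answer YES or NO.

Convert to CNF:
  S -> T1 A | T1 B | b
  A -> T0 T1 | b
  B -> T0 T1
  T0 -> a
  T1 -> b

Fill CYK table bottom-up:
  cell(0,0) b: {A,S,T1}  orig:{A,S}
  cell(1,1) a: {T0}  orig:{}
  cell(2,2) a: {T0}  orig:{}
  cell(0,1) ba: ∅
  cell(1,2) aa: ∅
  cell(0,2) baa: ∅

S ∉ T[0,2] ⇒ NO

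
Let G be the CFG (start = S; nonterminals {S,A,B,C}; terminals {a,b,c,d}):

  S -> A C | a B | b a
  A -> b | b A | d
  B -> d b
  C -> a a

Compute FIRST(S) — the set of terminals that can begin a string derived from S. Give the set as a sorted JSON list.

FIRST iteration:
round 1:
  A via A→b: +{b}
  A via A→d: +{d}
  B via B→d b: +{d}
  C via C→a a: +{a}
  S via S→A C: +{b,d}
  S via S→a B: +{a}
  S: {a,b,d}  A: {b,d}  B: {d}  C: {a}
round 2: (stable)
  S: {a,b,d}  A: {b,d}  B: {d}  C: {a}

FIRST(S) = ["a", "b", "d"]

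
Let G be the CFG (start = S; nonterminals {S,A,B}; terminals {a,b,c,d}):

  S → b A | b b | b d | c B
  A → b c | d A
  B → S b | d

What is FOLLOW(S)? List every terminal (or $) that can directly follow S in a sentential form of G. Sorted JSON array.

Compute FIRST by fixpoint:
pass 1:
  A via A→b c: +{b}
  A via A→d A: +{d}
  B via B→d: +{d}
  S via S→b A: +{b}
  S via S→c B: +{c}
  FIRST(S)={b,c}  FIRST(A)={b,d}  FIRST(B)={d}
pass 2:
  B via B→S b: +{b,c}
  FIRST(S)={b,c}  FIRST(A)={b,d}  FIRST(B)={b,c,d}
pass 3: (no change)
  FIRST(S)={b,c}  FIRST(A)={b,d}  FIRST(B)={b,c,d}

FOLLOW sets:
seed FOLLOW(S) with $
[1]
  B→S b: FOLLOW(S) ⊇ FIRST(b) = {b}; new: +{b}
  S→b A: FOLLOW(A) ⊇ FOLLOW(S) ⊇ {$,b}; new: +{$,b}
  S→c B: FOLLOW(B) ⊇ FOLLOW(S) ⊇ {$,b}; new: +{$,b}
  FOLLOW[S]={$,b}  FOLLOW[A]={$,b}  FOLLOW[B]={$,b}
[2] (no change)
  FOLLOW[S]={$,b}  FOLLOW[A]={$,b}  FOLLOW[B]={$,b}

FOLLOW(S) = ["$", "b"]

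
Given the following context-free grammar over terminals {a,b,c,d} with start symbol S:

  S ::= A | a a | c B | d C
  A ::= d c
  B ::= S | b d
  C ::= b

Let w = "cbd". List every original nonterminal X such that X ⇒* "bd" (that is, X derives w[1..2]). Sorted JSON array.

CNF form of G:
  S -> T0 C | T0 T1 | T1 B | T2 T2
  A -> T0 T1
  B -> T0 C | T0 T1 | T1 B | T2 T2 | T3 T0
  C -> b
  T0 -> d
  T1 -> c
  T2 -> a
  T3 -> b

Fill CYK table bottom-up — only the sub-triangle for w[1..2]:
  cell(1,1) b: {C,T3}  orig:{C}
  cell(2,2) d: {T0}  orig:{}
  cell(1,2) bd: {B}

Original NTs in T[1,2] deriving "bd": ["B"]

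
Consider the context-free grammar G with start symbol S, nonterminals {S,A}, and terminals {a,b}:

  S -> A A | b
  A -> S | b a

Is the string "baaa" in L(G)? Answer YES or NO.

Convert to CNF:
  S -> A A | b
  A -> A A | T0 T1 | b
  T0 -> b
  T1 -> a

CYK fill:
  T[0,0] 'b' = {A,S,T0}  orig:{A,S}
  T[1,1] 'a' = {T1}  orig:{}
  T[2,2] 'a' = {T1}  orig:{}
  T[3,3] 'a' = {T1}  orig:{}
  T[0,1] 'ba' = {A}
  T[1,2] 'aa' = ∅
  T[2,3] 'aa' = ∅
  T[0,2] 'baa' = ∅
  T[1,3] 'aaa' = ∅
  T[0,3] 'baaa' = ∅

S ∉ T[0,3] ⇒ NO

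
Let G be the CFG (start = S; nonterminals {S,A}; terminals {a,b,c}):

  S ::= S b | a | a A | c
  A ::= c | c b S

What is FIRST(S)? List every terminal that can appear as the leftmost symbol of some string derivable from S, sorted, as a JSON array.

Compute FIRST by fixpoint:
round 1:
  A via A→c: +{c}
  S via S→a: +{a}
  S via S→c: +{c}
  FIRST[S]={a,c}  FIRST[A]={c}
round 2: done
  FIRST[S]={a,c}  FIRST[A]={c}

FIRST(S) = ["a", "c"]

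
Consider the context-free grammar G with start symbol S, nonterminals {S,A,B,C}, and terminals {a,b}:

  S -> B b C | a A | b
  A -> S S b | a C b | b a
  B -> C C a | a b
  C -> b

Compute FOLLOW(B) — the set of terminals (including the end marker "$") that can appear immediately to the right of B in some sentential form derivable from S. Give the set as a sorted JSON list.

Compute FIRST by fixpoint:
round 1:
  A via A→a C b: +{a}
  A via A→b a: +{b}
  B via B→a b: +{a}
  C via C→b: +{b}
  S via S→B b C: +{a}
  S via S→b: +{b}
  FIRST(S)={a,b}  FIRST(A)={a,b}  FIRST(B)={a}  FIRST(C)={b}
round 2:
  B via B→C C a: +{b}
  FIRST(S)={a,b}  FIRST(A)={a,b}  FIRST(B)={a,b}  FIRST(C)={b}
round 3: done
  FIRST(S)={a,b}  FIRST(A)={a,b}  FIRST(B)={a,b}  FIRST(C)={b}

FOLLOW iteration:
FOLLOW(S) := {$}
[1]
  A→S S b: FOLLOW(S) ⊇ FIRST(S) = {a,b}; new: +{a,b}
  A→a C b: FOLLOW(C) ⊇ FIRST(b) = {b}; new: +{b}
  B→C C a: FOLLOW(C) ⊇ FIRST(a) = {a}; new: +{a}
  S→B b C: FOLLOW(B) ⊇ FIRST(b) = {b}; new: +{b}
  S→B b C: FOLLOW(C) ⊇ FOLLOW(S) ⊇ {$,a,b}; new: +{$}
  S→a A: FOLLOW(A) ⊇ FOLLOW(S) ⊇ {$,a,b}; new: +{$,a,b}
  FOLLOW[S]={$,a,b}  FOLLOW[A]={$,a,b}  FOLLOW[B]={b}  FOLLOW[C]={$,a,b}
[2] (no change)
  FOLLOW[S]={$,a,b}  FOLLOW[A]={$,a,b}  FOLLOW[B]={b}  FOLLOW[C]={$,a,b}

FOLLOW(B) = ["b"]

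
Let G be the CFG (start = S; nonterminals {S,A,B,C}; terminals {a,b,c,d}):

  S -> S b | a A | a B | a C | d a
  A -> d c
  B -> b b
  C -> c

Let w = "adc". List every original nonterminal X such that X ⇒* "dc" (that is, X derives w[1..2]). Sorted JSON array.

CNF form of G:
  S -> S T2 | T0 T3 | T3 A | T3 B | T3 C
  A -> T0 T1
  B -> T2 T2
  C -> c
  T0 -> d
  T1 -> c
  T2 -> b
  T3 -> a

CYK fill (cells [i..j] with 1 ≤ i ≤ j ≤ 2 only):
  [1..1]={T0}  "d"  orig:{}
  [2..2]={C,T1}  "c"  orig:{C}
  [1..2]={A}  "dc"

Original NTs in T[1,2] deriving "dc": ["A"]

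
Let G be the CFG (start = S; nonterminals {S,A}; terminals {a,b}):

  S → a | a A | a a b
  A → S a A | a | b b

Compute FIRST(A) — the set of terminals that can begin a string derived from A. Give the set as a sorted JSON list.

FIRST iteration:
pass 1:
  A via A→a: +{a}
  A via A→b b: +{b}
  S via S→a: +{a}
  FIRST(S)={a}  FIRST(A)={a,b}
pass 2: done
  FIRST(S)={a}  FIRST(A)={a,b}

FIRST(A) = ["a", "b"]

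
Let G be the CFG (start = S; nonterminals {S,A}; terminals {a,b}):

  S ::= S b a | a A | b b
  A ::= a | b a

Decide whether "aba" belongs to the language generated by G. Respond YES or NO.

CNF form of G:
  S -> S X2 | T0 T0 | T1 A
  A -> T0 T1 | a
  T0 -> b
  T1 -> a
  X2 -> T0 T1

CYK table (by increasing span):
  T[0,0] 'a' = {A,T1}  orig:{A}
  T[1,1] 'b' = {T0}  orig:{}
  T[2,2] 'a' = {A,T1}  orig:{A}
  T[0,1] 'ab' = ∅
  T[1,2] 'ba' = {A,X2}  orig:{A}
  T[0,2] 'aba' = {S}

S ∈ T[0,2] ⇒ YES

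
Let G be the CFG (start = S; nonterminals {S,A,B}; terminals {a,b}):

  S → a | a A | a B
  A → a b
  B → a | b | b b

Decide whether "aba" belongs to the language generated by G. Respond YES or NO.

Convert to CNF:
  S -> T0 A | T0 B | a
  A -> T0 T1
  B -> T1 T1 | a | b
  T0 -> a
  T1 -> b

CYK table (by increasing span):
  [0..0]={B,S,T0}  "a"  orig:{B,S}
  [1..1]={B,T1}  "b"  orig:{B}
  [2..2]={B,S,T0}  "a"  orig:{B,S}
  [0..1]={A,S}  "ab"
  [1..2]=∅  "ba"
  [0..2]=∅  "aba"

S ∉ T[0,2] ⇒ NO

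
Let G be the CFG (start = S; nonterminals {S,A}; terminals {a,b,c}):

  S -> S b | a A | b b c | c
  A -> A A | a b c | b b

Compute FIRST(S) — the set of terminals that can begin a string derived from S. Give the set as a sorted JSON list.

FIRST sets, iterate to fixpoint:
iter 1:
  A via A→a b c: +{a}
  A via A→b b: +{b}
  S via S→a A: +{a}
  S via S→b b c: +{b}
  S via S→c: +{c}
  FIRST(S)={a,b,c}  FIRST(A)={a,b}
iter 2: (stable)
  FIRST(S)={a,b,c}  FIRST(A)={a,b}

FIRST(S) = ["a", "b", "c"]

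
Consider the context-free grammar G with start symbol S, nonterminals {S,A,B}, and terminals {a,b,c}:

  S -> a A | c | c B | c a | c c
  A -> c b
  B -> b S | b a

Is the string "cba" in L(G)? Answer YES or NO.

CNF form of G:
  S -> T0 B | T0 T0 | T0 T2 | T2 A | c
  A -> T0 T1
  B -> T1 S | T1 T2
  T0 -> c
  T1 -> b
  T2 -> a

CYK table (by increasing span):
  [0..0]={S,T0}  "c"  orig:{S}
  [1..1]={T1}  "b"  orig:{}
  [2..2]={T2}  "a"  orig:{}
  [0..1]={A}  "cb"
  [1..2]={B}  "ba"
  [0..2]={S}  "cba"

S ∈ T[0,2] ⇒ YES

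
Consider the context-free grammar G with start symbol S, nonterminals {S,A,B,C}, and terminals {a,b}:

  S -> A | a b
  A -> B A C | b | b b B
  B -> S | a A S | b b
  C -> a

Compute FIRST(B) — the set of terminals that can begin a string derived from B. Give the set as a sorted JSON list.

FIRST sets, iterate to fixpoint:
iter 1:
  A via A→b: +{b}
  B via B→a A S: +{a}
  B via B→b b: +{b}
  C via C→a: +{a}
  S via S→A: +{b}
  S via S→a b: +{a}
  FIRST[S]={a,b}  FIRST[A]={b}  FIRST[B]={a,b}  FIRST[C]={a}
iter 2:
  A via A→B A C: +{a}
  FIRST[S]={a,b}  FIRST[A]={a,b}  FIRST[B]={a,b}  FIRST[C]={a}
iter 3: (stable)
  FIRST[S]={a,b}  FIRST[A]={a,b}  FIRST[B]={a,b}  FIRST[C]={a}

FIRST(B) = ["a", "b"]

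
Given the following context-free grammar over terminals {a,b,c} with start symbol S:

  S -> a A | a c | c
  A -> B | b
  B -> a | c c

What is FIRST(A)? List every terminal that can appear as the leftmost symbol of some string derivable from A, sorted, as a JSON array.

FIRST sets, iterate to fixpoint:
round 1:
  A via A→b: +{b}
  B via B→a: +{a}
  B via B→c c: +{c}
  S via S→a A: +{a}
  S via S→c: +{c}
  FIRST[S]={a,c}  FIRST[A]={b}  FIRST[B]={a,c}
round 2:
  A via A→B: +{a,c}
  FIRST[S]={a,c}  FIRST[A]={a,b,c}  FIRST[B]={a,c}
round 3: — fixpoint
  FIRST[S]={a,c}  FIRST[A]={a,b,c}  FIRST[B]={a,c}

FIRST(A) = ["a", "b", "c"]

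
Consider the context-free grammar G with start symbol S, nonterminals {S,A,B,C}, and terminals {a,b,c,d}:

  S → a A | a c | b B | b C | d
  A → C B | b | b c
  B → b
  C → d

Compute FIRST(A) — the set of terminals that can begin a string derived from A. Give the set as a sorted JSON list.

FIRST sets, iterate to fixpoint:
pass 1:
  A via A→b: +{b}
  B via B→b: +{b}
  C via C→d: +{d}
  S via S→a A: +{a}
  S via S→b B: +{b}
  S via S→d: +{d}
  FIRST[S]={a,b,d}  FIRST[A]={b}  FIRST[B]={b}  FIRST[C]={d}
pass 2:
  A via A→C B: +{d}
  FIRST[S]={a,b,d}  FIRST[A]={b,d}  FIRST[B]={b}  FIRST[C]={d}
pass 3: (stable)
  FIRST[S]={a,b,d}  FIRST[A]={b,d}  FIRST[B]={b}  FIRST[C]={d}

FIRST(A) = ["b", "d"]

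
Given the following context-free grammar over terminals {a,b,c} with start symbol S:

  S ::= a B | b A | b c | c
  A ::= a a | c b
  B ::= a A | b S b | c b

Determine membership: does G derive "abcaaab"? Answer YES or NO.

Convert to CNF:
  S -> T0 B | T2 A | T2 T1 | c
  A -> T0 T0 | T1 T2
  B -> T0 A | T1 T2 | T2 X3
  T0 -> a
  T1 -> c
  T2 -> b
  X3 -> S T2

CYK fill:
  T[0,0] 'a' = {T0}  orig:{}
  T[1,1] 'b' = {T2}  orig:{}
  T[2,2] 'c' = {S,T1}  orig:{S}
  T[3,3] 'a' = {T0}  orig:{}
  T[4,4] 'a' = {T0}  orig:{}
  T[5,5] 'a' = {T0}  orig:{}
  T[6,6] 'b' = {T2}  orig:{}
  T[0,1] 'ab' = ∅
  T[1,2] 'bc' = {S}
  T[2,3] 'ca' = ∅
  T[3,4] 'aa' = {A}
  T[4,5] 'aa' = {A}
  T[5,6] 'ab' = ∅
  T[0,2] 'abc' = ∅
  T[1,3] 'bca' = ∅
  T[2,4] 'caa' = ∅
  T[3,5] 'aaa' = {B}
  T[4,6] 'aab' = ∅
  T[0,3] 'abca' = ∅
  T[1,4] 'bcaa' = ∅
  T[2,5] 'caaa' = ∅
  T[3,6] 'aaab' = ∅
  T[0,4] 'abcaa' = ∅
  T[1,5] 'bcaaa' = ∅
  T[2,6] 'caaab' = ∅
  T[0,5] 'abcaaa' = ∅
  T[1,6] 'bcaaab' = ∅
  T[0,6] 'abcaaab' = ∅

S ∉ T[0,6] ⇒ NO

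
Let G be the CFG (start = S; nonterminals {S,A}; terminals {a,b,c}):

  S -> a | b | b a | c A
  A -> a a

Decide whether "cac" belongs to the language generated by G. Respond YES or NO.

CNF form of G:
  S -> T1 T0 | T2 A | a | b
  A -> T0 T0
  T0 -> a
  T1 -> b
  T2 -> c

CYK table (by increasing span):
  T[0,0] 'c' = {T2}  orig:{}
  T[1,1] 'a' = {S,T0}  orig:{S}
  T[2,2] 'c' = {T2}  orig:{}
  T[0,1] 'ca' = ∅
  T[1,2] 'ac' = ∅
  T[0,2] 'cac' = ∅

S ∉ T[0,2] ⇒ NO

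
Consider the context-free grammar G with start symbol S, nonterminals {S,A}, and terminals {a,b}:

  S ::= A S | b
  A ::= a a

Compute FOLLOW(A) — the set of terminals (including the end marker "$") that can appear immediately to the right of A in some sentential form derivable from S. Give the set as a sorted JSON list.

FIRST iteration:
pass 1:
  A via A→a a: +{a}
  S via S→A S: +{a}
  S via S→b: +{b}
  FIRST[S]={a,b}  FIRST[A]={a}
pass 2: done
  FIRST[S]={a,b}  FIRST[A]={a}

FOLLOW iteration:
FOLLOW(S) := {$}
pass 1:
  S→A S: FOLLOW(A) ⊇ FIRST(S) = {a,b}; new: +{a,b}
  FOLLOW(S)={$}  FOLLOW(A)={a,b}
pass 2: done
  FOLLOW(S)={$}  FOLLOW(A)={a,b}

FOLLOW(A) = ["a", "b"]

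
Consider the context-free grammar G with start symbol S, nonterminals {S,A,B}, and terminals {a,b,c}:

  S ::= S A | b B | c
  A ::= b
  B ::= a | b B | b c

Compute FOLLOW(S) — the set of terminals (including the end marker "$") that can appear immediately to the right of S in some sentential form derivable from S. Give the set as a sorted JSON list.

FIRST sets, iterate to fixpoint:
iter 1:
  A via A→b: +{b}
  B via B→a: +{a}
  B via B→b B: +{b}
  S via S→b B: +{b}
  S via S→c: +{c}
  FIRST[S]={b,c}  FIRST[A]={b}  FIRST[B]={a,b}
iter 2: — fixpoint
  FIRST[S]={b,c}  FIRST[A]={b}  FIRST[B]={a,b}

FOLLOW sets:
initialize: $ ∈ FOLLOW(S)
[1]
  S→S A: FOLLOW(S) ⊇ FIRST(A) = {b}; new: +{b}
  S→S A: FOLLOW(A) ⊇ FOLLOW(S) ⊇ {$,b}; new: +{$,b}
  S→b B: FOLLOW(B) ⊇ FOLLOW(S) ⊇ {$,b}; new: +{$,b}
  S: {$,b}  A: {$,b}  B: {$,b}
[2] — fixpoint
  S: {$,b}  A: {$,b}  B: {$,b}

FOLLOW(S) = ["$", "b"]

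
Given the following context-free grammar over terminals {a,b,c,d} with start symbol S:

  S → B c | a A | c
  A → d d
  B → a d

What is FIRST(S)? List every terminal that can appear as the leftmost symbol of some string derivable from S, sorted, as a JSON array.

FIRST iteration:
pass 1:
  A via A→d d: +{d}
  B via B→a d: +{a}
  S via S→B c: +{a}
  S via S→c: +{c}
  S: {a,c}  A: {d}  B: {a}
pass 2: (no change)
  S: {a,c}  A: {d}  B: {a}

FIRST(S) = ["a", "c"]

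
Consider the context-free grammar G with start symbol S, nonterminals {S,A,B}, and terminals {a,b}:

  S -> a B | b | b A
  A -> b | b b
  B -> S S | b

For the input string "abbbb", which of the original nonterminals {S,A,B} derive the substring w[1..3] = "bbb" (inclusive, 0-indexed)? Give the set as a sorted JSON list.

CNF form of G:
  S -> T0 A | T1 B | b
  A -> T0 T0 | b
  B -> S S | b
  T0 -> b
  T1 -> a

Fill CYK table bottom-up — only the sub-triangle for w[1..3]:
  cell(1,1) b: {A,B,S,T0}  orig:{A,B,S}
  cell(2,2) b: {A,B,S,T0}  orig:{A,B,S}
  cell(3,3) b: {A,B,S,T0}  orig:{A,B,S}
  cell(1,2) bb: {A,B,S}
  cell(2,3) bb: {A,B,S}
  cell(1,3) bbb: {B,S}

Original NTs in T[1,3] deriving "bbb": ["B", "S"]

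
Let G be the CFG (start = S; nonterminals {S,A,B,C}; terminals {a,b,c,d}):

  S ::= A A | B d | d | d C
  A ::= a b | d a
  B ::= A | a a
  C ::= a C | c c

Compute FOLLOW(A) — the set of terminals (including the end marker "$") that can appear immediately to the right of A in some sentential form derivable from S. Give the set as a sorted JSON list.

FIRST iteration:
iter 1:
  A via A→a b: +{a}
  A via A→d a: +{d}
  B via B→A: +{a,d}
  C via C→a C: +{a}
  C via C→c c: +{c}
  S via S→A A: +{a,d}
  FIRST[S]={a,d}  FIRST[A]={a,d}  FIRST[B]={a,d}  FIRST[C]={a,c}
iter 2: (stable)
  FIRST[S]={a,d}  FIRST[A]={a,d}  FIRST[B]={a,d}  FIRST[C]={a,c}

Compute FOLLOW by fixpoint:
seed FOLLOW(S) with $
iter 1:
  S→A A: FOLLOW(A) ⊇ FIRST(A) = {a,d}; new: +{a,d}
  S→A A: FOLLOW(A) ⊇ FOLLOW(S) ⊇ {$}; new: +{$}
  S→B d: FOLLOW(B) ⊇ FIRST(d) = {d}; new: +{d}
  S→d C: FOLLOW(C) ⊇ FOLLOW(S) ⊇ {$}; new: +{$}
  S: {$}  A: {$,a,d}  B: {d}  C: {$}
iter 2: done
  S: {$}  A: {$,a,d}  B: {d}  C: {$}

FOLLOW(A) = ["$", "a", "d"]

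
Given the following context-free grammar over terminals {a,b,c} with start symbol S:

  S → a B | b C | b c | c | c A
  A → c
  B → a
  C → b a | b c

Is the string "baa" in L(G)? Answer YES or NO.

Convert to CNF:
  S -> T0 C | T0 T2 | T1 B | T2 A | c
  A -> c
  B -> a
  C -> T0 T1 | T0 T2
  T0 -> b
  T1 -> a
  T2 -> c

CYK fill:
  T[0,0] 'b' = {T0}  orig:{}
  T[1,1] 'a' = {B,T1}  orig:{B}
  T[2,2] 'a' = {B,T1}  orig:{B}
  T[0,1] 'ba' = {C}
  T[1,2] 'aa' = {S}
  T[0,2] 'baa' = ∅

S ∉ T[0,2] ⇒ NO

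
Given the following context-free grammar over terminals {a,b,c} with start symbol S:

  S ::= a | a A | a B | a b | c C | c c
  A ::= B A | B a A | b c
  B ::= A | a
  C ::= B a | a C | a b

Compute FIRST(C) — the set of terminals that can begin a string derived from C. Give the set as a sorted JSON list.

Compute FIRST by fixpoint:
[1]
  A via A→b c: +{b}
  B via B→A: +{b}
  B via B→a: +{a}
  C via C→B a: +{a,b}
  S via S→a: +{a}
  S via S→c C: +{c}
  FIRST(S)={a,c}  FIRST(A)={b}  FIRST(B)={a,b}  FIRST(C)={a,b}
[2]
  A via A→B A: +{a}
  FIRST(S)={a,c}  FIRST(A)={a,b}  FIRST(B)={a,b}  FIRST(C)={a,b}
[3] (no change)
  FIRST(S)={a,c}  FIRST(A)={a,b}  FIRST(B)={a,b}  FIRST(C)={a,b}

FIRST(C) = ["a", "b"]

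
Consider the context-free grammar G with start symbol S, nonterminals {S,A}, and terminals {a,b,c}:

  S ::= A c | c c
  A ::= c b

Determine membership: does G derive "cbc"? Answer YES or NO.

CNF form of G:
  S -> A T0 | T0 T0
  A -> T0 T1
  T0 -> c
  T1 -> b

CYK fill:
  T[0,0] 'c' = {T0}  orig:{}
  T[1,1] 'b' = {T1}  orig:{}
  T[2,2] 'c' = {T0}  orig:{}
  T[0,1] 'cb' = {A}
  T[1,2] 'bc' = ∅
  T[0,2] 'cbc' = {S}

S ∈ T[0,2] ⇒ YES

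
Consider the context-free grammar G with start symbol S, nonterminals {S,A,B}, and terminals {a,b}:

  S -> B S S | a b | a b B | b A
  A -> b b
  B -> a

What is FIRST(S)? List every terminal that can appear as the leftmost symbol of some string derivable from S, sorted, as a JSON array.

FIRST sets, iterate to fixpoint:
pass 1:
  A via A→b b: +{b}
  B via B→a: +{a}
  S via S→B S S: +{a}
  S via S→b A: +{b}
  FIRST(S)={a,b}  FIRST(A)={b}  FIRST(B)={a}
pass 2: — fixpoint
  FIRST(S)={a,b}  FIRST(A)={b}  FIRST(B)={a}

FIRST(S) = ["a", "b"]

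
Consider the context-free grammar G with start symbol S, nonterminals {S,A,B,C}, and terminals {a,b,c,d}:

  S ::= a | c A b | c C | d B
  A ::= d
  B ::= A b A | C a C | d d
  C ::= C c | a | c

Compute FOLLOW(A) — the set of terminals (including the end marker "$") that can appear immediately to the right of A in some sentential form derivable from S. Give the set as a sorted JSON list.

FIRST sets, iterate to fixpoint:
round 1:
  A via A→d: +{d}
  B via B→A b A: +{d}
  C via C→a: +{a}
  C via C→c: +{c}
  S via S→a: +{a}
  S via S→c A b: +{c}
  S via S→d B: +{d}
  FIRST[S]={a,c,d}  FIRST[A]={d}  FIRST[B]={d}  FIRST[C]={a,c}
round 2:
  B via B→C a C: +{a,c}
  FIRST[S]={a,c,d}  FIRST[A]={d}  FIRST[B]={a,c,d}  FIRST[C]={a,c}
round 3: (stable)
  FIRST[S]={a,c,d}  FIRST[A]={d}  FIRST[B]={a,c,d}  FIRST[C]={a,c}

FOLLOW iteration:
initialize: $ ∈ FOLLOW(S)
round 1:
  B→A b A: FOLLOW(A) ⊇ FIRST(b) = {b}; new: +{b}
  B→C a C: FOLLOW(C) ⊇ FIRST(a) = {a}; new: +{a}
  C→C c: FOLLOW(C) ⊇ FIRST(c) = {c}; new: +{c}
  S→c C: FOLLOW(C) ⊇ FOLLOW(S) ⊇ {$}; new: +{$}
  S→d B: FOLLOW(B) ⊇ FOLLOW(S) ⊇ {$}; new: +{$}
  FOLLOW[S]={$}  FOLLOW[A]={b}  FOLLOW[B]={$}  FOLLOW[C]={$,a,c}
round 2:
  B→A b A: FOLLOW(A) ⊇ FOLLOW(B) ⊇ {$}; new: +{$}
  FOLLOW[S]={$}  FOLLOW[A]={$,b}  FOLLOW[B]={$}  FOLLOW[C]={$,a,c}
round 3: done
  FOLLOW[S]={$}  FOLLOW[A]={$,b}  FOLLOW[B]={$}  FOLLOW[C]={$,a,c}

FOLLOW(A) = ["$", "b"]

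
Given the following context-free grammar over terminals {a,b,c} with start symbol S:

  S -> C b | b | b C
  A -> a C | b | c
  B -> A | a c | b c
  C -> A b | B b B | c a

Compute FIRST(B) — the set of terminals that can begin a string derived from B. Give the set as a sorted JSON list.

FIRST iteration:
pass 1:
  A via A→a C: +{a}
  A via A→b: +{b}
  A via A→c: +{c}
  B via B→A: +{a,b,c}
  C via C→A b: +{a,b,c}
  S via S→C b: +{a,b,c}
  FIRST[S]={a,b,c}  FIRST[A]={a,b,c}  FIRST[B]={a,b,c}  FIRST[C]={a,b,c}
pass 2: (no change)
  FIRST[S]={a,b,c}  FIRST[A]={a,b,c}  FIRST[B]={a,b,c}  FIRST[C]={a,b,c}

FIRST(B) = ["a", "b", "c"]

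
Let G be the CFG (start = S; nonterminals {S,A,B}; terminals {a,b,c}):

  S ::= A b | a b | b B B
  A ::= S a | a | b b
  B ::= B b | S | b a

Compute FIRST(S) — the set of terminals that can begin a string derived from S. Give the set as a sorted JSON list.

Compute FIRST by fixpoint:
[1]
  A via A→a: +{a}
  A via A→b b: +{b}
  B via B→b a: +{b}
  S via S→A b: +{a,b}
  FIRST(S)={a,b}  FIRST(A)={a,b}  FIRST(B)={b}
[2]
  B via B→S: +{a}
  FIRST(S)={a,b}  FIRST(A)={a,b}  FIRST(B)={a,b}
[3] done
  FIRST(S)={a,b}  FIRST(A)={a,b}  FIRST(B)={a,b}

FIRST(S) = ["a", "b"]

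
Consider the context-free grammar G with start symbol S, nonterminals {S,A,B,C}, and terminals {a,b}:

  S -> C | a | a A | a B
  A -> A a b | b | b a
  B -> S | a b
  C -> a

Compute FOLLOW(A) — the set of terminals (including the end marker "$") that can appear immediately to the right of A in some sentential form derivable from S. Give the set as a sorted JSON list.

Compute FIRST by fixpoint:
[1]
  A via A→b: +{b}
  B via B→a b: +{a}
  C via C→a: +{a}
  S via S→C: +{a}
  S: {a}  A: {b}  B: {a}  C: {a}
[2] (stable)
  S: {a}  A: {b}  B: {a}  C: {a}

Compute FOLLOW by fixpoint:
FOLLOW(S) := {$}
iter 1:
  A→A a b: FOLLOW(A) ⊇ FIRST(a) = {a}; new: +{a}
  S→C: FOLLOW(C) ⊇ FOLLOW(S) ⊇ {$}; new: +{$}
  S→a A: FOLLOW(A) ⊇ FOLLOW(S) ⊇ {$}; new: +{$}
  S→a B: FOLLOW(B) ⊇ FOLLOW(S) ⊇ {$}; new: +{$}
  S: {$}  A: {$,a}  B: {$}  C: {$}
iter 2: — fixpoint
  S: {$}  A: {$,a}  B: {$}  C: {$}

FOLLOW(A) = ["$", "a"]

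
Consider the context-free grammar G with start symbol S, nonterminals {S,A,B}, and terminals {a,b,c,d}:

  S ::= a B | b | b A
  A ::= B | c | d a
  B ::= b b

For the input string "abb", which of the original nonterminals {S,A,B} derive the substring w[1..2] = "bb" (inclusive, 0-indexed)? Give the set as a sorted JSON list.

CNF form of G:
  S -> T0 A | T2 B | b
  A -> T0 T0 | T1 T2 | c
  B -> T0 T0
  T0 -> b
  T1 -> d
  T2 -> a

CYK fill — only the sub-triangle for w[1..2]:
  [1..1]={S,T0}  "b"  orig:{S}
  [2..2]={S,T0}  "b"  orig:{S}
  [1..2]={A,B}  "bb"

Original NTs in T[1,2] deriving "bb": ["A", "B"]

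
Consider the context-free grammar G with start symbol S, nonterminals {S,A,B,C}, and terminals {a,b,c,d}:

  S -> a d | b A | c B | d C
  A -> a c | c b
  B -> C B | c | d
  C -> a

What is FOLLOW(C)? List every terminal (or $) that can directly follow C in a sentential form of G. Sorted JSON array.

Compute FIRST by fixpoint:
round 1:
  A via A→a c: +{a}
  A via A→c b: +{c}
  B via B→c: +{c}
  B via B→d: +{d}
  C via C→a: +{a}
  S via S→a d: +{a}
  S via S→b A: +{b}
  S via S→c B: +{c}
  S via S→d C: +{d}
  S: {a,b,c,d}  A: {a,c}  B: {c,d}  C: {a}
round 2:
  B via B→C B: +{a}
  S: {a,b,c,d}  A: {a,c}  B: {a,c,d}  C: {a}
round 3: (stable)
  S: {a,b,c,d}  A: {a,c}  B: {a,c,d}  C: {a}

FOLLOW iteration:
initialize: $ ∈ FOLLOW(S)
[1]
  B→C B: FOLLOW(C) ⊇ FIRST(B) = {a,c,d}; new: +{a,c,d}
  S→b A: FOLLOW(A) ⊇ FOLLOW(S) ⊇ {$}; new: +{$}
  S→c B: FOLLOW(B) ⊇ FOLLOW(S) ⊇ {$}; new: +{$}
  S→d C: FOLLOW(C) ⊇ FOLLOW(S) ⊇ {$}; new: +{$}
  FOLLOW(S)={$}  FOLLOW(A)={$}  FOLLOW(B)={$}  FOLLOW(C)={$,a,c,d}
[2] done
  FOLLOW(S)={$}  FOLLOW(A)={$}  FOLLOW(B)={$}  FOLLOW(C)={$,a,c,d}

FOLLOW(C) = ["$", "a", "c", "d"]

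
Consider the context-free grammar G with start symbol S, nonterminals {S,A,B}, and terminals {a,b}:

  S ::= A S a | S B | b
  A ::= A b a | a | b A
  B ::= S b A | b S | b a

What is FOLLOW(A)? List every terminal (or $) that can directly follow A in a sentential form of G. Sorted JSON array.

FIRST iteration:
iter 1:
  A via A→a: +{a}
  A via A→b A: +{b}
  B via B→b S: +{b}
  S via S→A S a: +{a,b}
  S: {a,b}  A: {a,b}  B: {b}
iter 2:
  B via B→S b A: +{a}
  S: {a,b}  A: {a,b}  B: {a,b}
iter 3: (no change)
  S: {a,b}  A: {a,b}  B: {a,b}

FOLLOW iteration:
initialize: $ ∈ FOLLOW(S)
iter 1:
  A→A b a: FOLLOW(A) ⊇ FIRST(b) = {b}; new: +{b}
  B→S b A: FOLLOW(S) ⊇ FIRST(b) = {b}; new: +{b}
  S→A S a: FOLLOW(A) ⊇ FIRST(S) = {a,b}; new: +{a}
  S→A S a: FOLLOW(S) ⊇ FIRST(a) = {a}; new: +{a}
  S→S B: FOLLOW(B) ⊇ FOLLOW(S) ⊇ {$,a,b}; new: +{$,a,b}
  FOLLOW[S]={$,a,b}  FOLLOW[A]={a,b}  FOLLOW[B]={$,a,b}
iter 2:
  B→S b A: FOLLOW(A) ⊇ FOLLOW(B) ⊇ {$,a,b}; new: +{$}
  FOLLOW[S]={$,a,b}  FOLLOW[A]={$,a,b}  FOLLOW[B]={$,a,b}
iter 3: (stable)
  FOLLOW[S]={$,a,b}  FOLLOW[A]={$,a,b}  FOLLOW[B]={$,a,b}

FOLLOW(A) = ["$", "a", "b"]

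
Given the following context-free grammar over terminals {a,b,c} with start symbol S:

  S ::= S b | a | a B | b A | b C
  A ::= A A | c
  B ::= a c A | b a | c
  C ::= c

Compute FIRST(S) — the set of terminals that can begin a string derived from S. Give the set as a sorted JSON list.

FIRST sets, iterate to fixpoint:
iter 1:
  A via A→c: +{c}
  B via B→a c A: +{a}
  B via B→b a: +{b}
  B via B→c: +{c}
  C via C→c: +{c}
  S via S→a: +{a}
  S via S→b A: +{b}
  S: {a,b}  A: {c}  B: {a,b,c}  C: {c}
iter 2: (stable)
  S: {a,b}  A: {c}  B: {a,b,c}  C: {c}

FIRST(S) = ["a", "b"]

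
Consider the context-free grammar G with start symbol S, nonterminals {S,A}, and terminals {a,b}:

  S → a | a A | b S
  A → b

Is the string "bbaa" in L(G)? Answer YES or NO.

CNF form of G:
  S -> T0 A | T1 S | a
  A -> b
  T0 -> a
  T1 -> b

CYK fill:
  T[0,0] 'b' = {A,T1}  orig:{A}
  T[1,1] 'b' = {A,T1}  orig:{A}
  T[2,2] 'a' = {S,T0}  orig:{S}
  T[3,3] 'a' = {S,T0}  orig:{S}
  T[0,1] 'bb' = ∅
  T[1,2] 'ba' = {S}
  T[2,3] 'aa' = ∅
  T[0,2] 'bba' = {S}
  T[1,3] 'baa' = ∅
  T[0,3] 'bbaa' = ∅

S ∉ T[0,3] ⇒ NO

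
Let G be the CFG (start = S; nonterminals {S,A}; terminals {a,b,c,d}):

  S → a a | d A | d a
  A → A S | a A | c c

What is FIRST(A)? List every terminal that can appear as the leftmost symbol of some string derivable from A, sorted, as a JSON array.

Compute FIRST by fixpoint:
[1]
  A via A→a A: +{a}
  A via A→c c: +{c}
  S via S→a a: +{a}
  S via S→d A: +{d}
  S: {a,d}  A: {a,c}
[2] (stable)
  S: {a,d}  A: {a,c}

FIRST(A) = ["a", "c"]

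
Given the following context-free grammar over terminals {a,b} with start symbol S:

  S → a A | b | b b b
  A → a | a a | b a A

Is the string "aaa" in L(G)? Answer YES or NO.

Convert to CNF:
  S -> T0 A | T1 X3 | b
  A -> T0 T0 | T1 X2 | a
  T0 -> a
  T1 -> b
  X2 -> T0 A
  X3 -> T1 T1

CYK fill:
  [0..0]={A,T0}  "a"  orig:{A}
  [1..1]={A,T0}  "a"  orig:{A}
  [2..2]={A,T0}  "a"  orig:{A}
  [0..1]={A,S,X2}  "aa"  orig:{A,S}
  [1..2]={A,S,X2}  "aa"  orig:{A,S}
  [0..2]={S,X2}  "aaa"  orig:{S}

S ∈ T[0,2] ⇒ YES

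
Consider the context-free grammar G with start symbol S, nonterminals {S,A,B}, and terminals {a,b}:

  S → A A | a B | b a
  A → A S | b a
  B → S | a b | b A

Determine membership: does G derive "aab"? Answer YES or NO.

Convert to CNF:
  S -> A A | T0 T1 | T1 B
  A -> A S | T0 T1
  B -> A A | T0 A | T0 T1 | T1 B | T1 T0
  T0 -> b
  T1 -> a

Fill CYK table bottom-up:
  T[0,0] 'a' = {T1}  orig:{}
  T[1,1] 'a' = {T1}  orig:{}
  T[2,2] 'b' = {T0}  orig:{}
  T[0,1] 'aa' = ∅
  T[1,2] 'ab' = {B}
  T[0,2] 'aab' = {B,S}

S ∈ T[0,2] ⇒ YES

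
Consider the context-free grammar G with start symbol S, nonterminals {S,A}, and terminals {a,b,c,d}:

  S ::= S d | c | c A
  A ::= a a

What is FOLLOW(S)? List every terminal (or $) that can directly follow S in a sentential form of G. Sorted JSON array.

FIRST iteration:
round 1:
  A via A→a a: +{a}
  S via S→c: +{c}
  S: {c}  A: {a}
round 2: — fixpoint
  S: {c}  A: {a}

FOLLOW iteration:
seed FOLLOW(S) with $
pass 1:
  S→S d: FOLLOW(S) ⊇ FIRST(d) = {d}; new: +{d}
  S→c A: FOLLOW(A) ⊇ FOLLOW(S) ⊇ {$,d}; new: +{$,d}
  FOLLOW(S)={$,d}  FOLLOW(A)={$,d}
pass 2: (stable)
  FOLLOW(S)={$,d}  FOLLOW(A)={$,d}

FOLLOW(S) = ["$", "d"]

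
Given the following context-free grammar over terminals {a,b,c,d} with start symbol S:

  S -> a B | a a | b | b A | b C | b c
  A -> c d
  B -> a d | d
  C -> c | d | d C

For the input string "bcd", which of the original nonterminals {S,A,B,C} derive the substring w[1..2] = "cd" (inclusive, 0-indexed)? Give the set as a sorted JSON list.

CNF form of G:
  S -> T2 B | T2 T2 | T3 A | T3 C | T3 T0 | b
  A -> T0 T1
  B -> T2 T1 | d
  C -> T1 C | c | d
  T0 -> c
  T1 -> d
  T2 -> a
  T3 -> b

CYK table (by increasing span) (cells [i..j] with 1 ≤ i ≤ j ≤ 2 only):
  cell(1,1) c: {C,T0}  orig:{C}
  cell(2,2) d: {B,C,T1}  orig:{B,C}
  cell(1,2) cd: {A}

Original NTs in T[1,2] deriving "cd": ["A"]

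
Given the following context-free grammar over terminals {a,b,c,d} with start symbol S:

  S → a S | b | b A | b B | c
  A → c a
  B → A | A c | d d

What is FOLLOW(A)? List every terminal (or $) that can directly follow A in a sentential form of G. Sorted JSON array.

Compute FIRST by fixpoint:
iter 1:
  A via A→c a: +{c}
  B via B→A: +{c}
  B via B→d d: +{d}
  S via S→a S: +{a}
  S via S→b: +{b}
  S via S→c: +{c}
  FIRST(S)={a,b,c}  FIRST(A)={c}  FIRST(B)={c,d}
iter 2: done
  FIRST(S)={a,b,c}  FIRST(A)={c}  FIRST(B)={c,d}

FOLLOW sets:
FOLLOW(S) := {$}
pass 1:
  B→A c: FOLLOW(A) ⊇ FIRST(c) = {c}; new: +{c}
  S→b A: FOLLOW(A) ⊇ FOLLOW(S) ⊇ {$}; new: +{$}
  S→b B: FOLLOW(B) ⊇ FOLLOW(S) ⊇ {$}; new: +{$}
  FOLLOW(S)={$}  FOLLOW(A)={$,c}  FOLLOW(B)={$}
pass 2: (no change)
  FOLLOW(S)={$}  FOLLOW(A)={$,c}  FOLLOW(B)={$}

FOLLOW(A) = ["$", "c"]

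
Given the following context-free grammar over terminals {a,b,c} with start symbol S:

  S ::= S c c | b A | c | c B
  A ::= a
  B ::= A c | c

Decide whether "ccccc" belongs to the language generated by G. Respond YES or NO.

CNF form of G:
  S -> S X2 | T0 B | T1 A | c
  A -> a
  B -> A T0 | c
  T0 -> c
  T1 -> b
  X2 -> T0 T0

Fill CYK table bottom-up:
  T[0,0] 'c' = {B,S,T0}  orig:{B,S}
  T[1,1] 'c' = {B,S,T0}  orig:{B,S}
  T[2,2] 'c' = {B,S,T0}  orig:{B,S}
  T[3,3] 'c' = {B,S,T0}  orig:{B,S}
  T[4,4] 'c' = {B,S,T0}  orig:{B,S}
  T[0,1] 'cc' = {S,X2}  orig:{S}
  T[1,2] 'cc' = {S,X2}  orig:{S}
  T[2,3] 'cc' = {S,X2}  orig:{S}
  T[3,4] 'cc' = {S,X2}  orig:{S}
  T[0,2] 'ccc' = {S}
  T[1,3] 'ccc' = {S}
  T[2,4] 'ccc' = {S}
  T[0,3] 'cccc' = {S}
  T[1,4] 'cccc' = {S}
  T[0,4] 'ccccc' = {S}

S ∈ T[0,4] ⇒ YES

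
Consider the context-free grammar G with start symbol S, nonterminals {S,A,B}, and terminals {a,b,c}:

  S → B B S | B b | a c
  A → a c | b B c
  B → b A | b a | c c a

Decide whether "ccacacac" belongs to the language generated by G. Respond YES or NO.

Convert to CNF:
  S -> B T2 | B X5 | T0 T1
  A -> T0 T1 | T2 X3
  B -> T1 X4 | T2 A | T2 T0
  T0 -> a
  T1 -> c
  T2 -> b
  X3 -> B T1
  X4 -> T1 T0
  X5 -> B S

Fill CYK table bottom-up:
  [0..0]={T1}  "c"  orig:{}
  [1..1]={T1}  "c"  orig:{}
  [2..2]={T0}  "a"  orig:{}
  [3..3]={T1}  "c"  orig:{}
  [4..4]={T0}  "a"  orig:{}
  [5..5]={T1}  "c"  orig:{}
  [6..6]={T0}  "a"  orig:{}
  [7..7]={T1}  "c"  orig:{}
  [0..1]=∅  "cc"
  [1..2]={X4}  "ca"  orig:{}
  [2..3]={A,S}  "ac"
  [3..4]={X4}  "ca"  orig:{}
  [4..5]={A,S}  "ac"
  [5..6]={X4}  "ca"  orig:{}
  [6..7]={A,S}  "ac"
  [0..2]={B}  "cca"
  [1..3]=∅  "cac"
  [2..4]=∅  "aca"
  [3..5]=∅  "cac"
  [4..6]=∅  "aca"
  [5..7]=∅  "cac"
  [0..3]={X3}  "ccac"  orig:{}
  [1..4]=∅  "caca"
  [2..5]=∅  "acac"
  [3..6]=∅  "caca"
  [4..7]=∅  "acac"
  [0..4]=∅  "ccaca"
  [1..5]=∅  "cacac"
  [2..6]=∅  "acaca"
  [3..7]=∅  "cacac"
  [0..5]=∅  "ccacac"
  [1..6]=∅  "cacaca"
  [2..7]=∅  "acacac"
  [0..6]=∅  "ccacaca"
  [1..7]=∅  "cacacac"
  [0..7]=∅  "ccacacac"

S ∉ T[0,7] ⇒ NO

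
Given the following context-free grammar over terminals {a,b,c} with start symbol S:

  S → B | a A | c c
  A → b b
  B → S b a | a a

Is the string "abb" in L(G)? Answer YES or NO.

Convert to CNF:
  S -> S X4 | T1 A | T1 T1 | T2 T2
  A -> T0 T0
  B -> S X3 | T1 T1
  T0 -> b
  T1 -> a
  T2 -> c
  X3 -> T0 T1
  X4 -> T0 T1

CYK table (by increasing span):
  T[0,0] 'a' = {T1}  orig:{}
  T[1,1] 'b' = {T0}  orig:{}
  T[2,2] 'b' = {T0}  orig:{}
  T[0,1] 'ab' = ∅
  T[1,2] 'bb' = {A}
  T[0,2] 'abb' = {S}

S ∈ T[0,2] ⇒ YES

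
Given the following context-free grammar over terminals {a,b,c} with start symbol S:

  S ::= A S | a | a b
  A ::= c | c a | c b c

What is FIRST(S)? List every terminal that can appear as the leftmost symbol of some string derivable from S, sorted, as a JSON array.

FIRST iteration:
pass 1:
  A via A→c: +{c}
  S via S→A S: +{c}
  S via S→a: +{a}
  FIRST[S]={a,c}  FIRST[A]={c}
pass 2: — fixpoint
  FIRST[S]={a,c}  FIRST[A]={c}

FIRST(S) = ["a", "c"]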